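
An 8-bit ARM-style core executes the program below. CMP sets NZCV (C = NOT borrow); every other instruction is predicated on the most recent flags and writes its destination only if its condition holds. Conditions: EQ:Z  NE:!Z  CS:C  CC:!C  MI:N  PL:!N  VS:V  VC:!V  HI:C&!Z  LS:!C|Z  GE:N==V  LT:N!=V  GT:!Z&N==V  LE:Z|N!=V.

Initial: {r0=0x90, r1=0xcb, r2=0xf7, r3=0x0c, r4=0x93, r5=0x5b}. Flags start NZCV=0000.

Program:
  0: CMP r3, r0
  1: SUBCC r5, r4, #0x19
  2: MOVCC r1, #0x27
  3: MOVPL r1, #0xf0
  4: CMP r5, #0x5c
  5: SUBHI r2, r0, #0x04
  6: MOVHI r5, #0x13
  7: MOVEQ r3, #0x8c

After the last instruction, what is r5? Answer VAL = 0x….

0: ✓ CMP  NZCV=0000
1: ✓ SUBCC  r5←0x7a
2: ✓ MOVCC  r1←0x27
3: ✓ MOVPL  r1←0xf0
4: ✓ CMP  NZCV=0010
5: ✓ SUBHI  r2←0x8c
6: ✓ MOVHI  r5←0x13
7: · MOVEQ

VAL = 0x13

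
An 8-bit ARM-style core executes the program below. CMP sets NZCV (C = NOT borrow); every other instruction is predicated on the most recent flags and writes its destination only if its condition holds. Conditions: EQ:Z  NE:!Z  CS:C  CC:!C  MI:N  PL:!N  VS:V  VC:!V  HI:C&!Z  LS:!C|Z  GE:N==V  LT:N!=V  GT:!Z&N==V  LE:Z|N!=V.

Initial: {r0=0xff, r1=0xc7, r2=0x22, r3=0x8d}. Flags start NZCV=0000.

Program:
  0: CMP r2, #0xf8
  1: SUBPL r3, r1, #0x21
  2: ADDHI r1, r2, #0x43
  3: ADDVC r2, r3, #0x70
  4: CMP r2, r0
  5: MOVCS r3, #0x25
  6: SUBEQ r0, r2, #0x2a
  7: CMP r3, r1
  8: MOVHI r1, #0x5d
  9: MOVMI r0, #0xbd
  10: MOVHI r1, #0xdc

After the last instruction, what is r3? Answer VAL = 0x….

VAL = 0xa6

0: ✓ CMP  NZCV=0000
1: ✓ SUBPL  r3←0xa6
2: · ADDHI
3: ✓ ADDVC  r2←0x16
4: ✓ CMP  NZCV=0000
5: · MOVCS
6: · SUBEQ
7: ✓ CMP  NZCV=1000
8: · MOVHI
9: ✓ MOVMI  r0←0xbd
10: · MOVHI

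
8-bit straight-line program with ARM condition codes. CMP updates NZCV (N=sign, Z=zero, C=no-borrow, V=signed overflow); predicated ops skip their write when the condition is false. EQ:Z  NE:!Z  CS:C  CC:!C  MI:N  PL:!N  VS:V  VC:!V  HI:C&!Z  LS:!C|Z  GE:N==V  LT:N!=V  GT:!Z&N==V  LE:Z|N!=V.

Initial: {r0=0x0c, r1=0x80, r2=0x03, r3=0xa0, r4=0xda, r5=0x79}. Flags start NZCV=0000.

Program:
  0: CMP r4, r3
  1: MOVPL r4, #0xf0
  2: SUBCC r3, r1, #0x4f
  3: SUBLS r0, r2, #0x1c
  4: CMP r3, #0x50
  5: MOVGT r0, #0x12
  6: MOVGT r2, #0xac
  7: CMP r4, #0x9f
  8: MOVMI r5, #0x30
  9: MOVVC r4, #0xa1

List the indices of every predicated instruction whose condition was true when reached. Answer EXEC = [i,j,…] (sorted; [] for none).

EXEC = [1,9]

0: ✓ CMP  NZCV=0010
1: ✓ MOVPL  r4←0xf0
2: · SUBCC
3: · SUBLS
4: ✓ CMP  NZCV=0011
5: · MOVGT
6: · MOVGT
7: ✓ CMP  NZCV=0010
8: · MOVMI
9: ✓ MOVVC  r4←0xa1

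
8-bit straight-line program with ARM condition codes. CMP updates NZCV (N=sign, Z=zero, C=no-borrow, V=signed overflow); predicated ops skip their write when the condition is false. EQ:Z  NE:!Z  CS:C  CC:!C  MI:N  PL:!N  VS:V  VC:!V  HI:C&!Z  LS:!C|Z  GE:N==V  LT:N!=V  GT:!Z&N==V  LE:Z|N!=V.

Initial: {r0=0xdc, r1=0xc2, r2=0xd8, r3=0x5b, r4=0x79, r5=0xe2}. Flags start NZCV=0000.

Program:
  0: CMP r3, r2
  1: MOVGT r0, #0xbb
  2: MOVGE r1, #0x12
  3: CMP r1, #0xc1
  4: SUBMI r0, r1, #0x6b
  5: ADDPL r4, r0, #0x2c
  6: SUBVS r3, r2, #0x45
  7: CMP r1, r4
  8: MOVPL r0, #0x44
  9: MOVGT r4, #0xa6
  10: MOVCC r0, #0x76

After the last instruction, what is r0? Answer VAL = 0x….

[0] flags=1001 → (cmp)
[1] flags=1001 GT?T → r0=0xbb
[2] flags=1001 GE?T → r1=0x12
[3] flags=0000 → (cmp)
[4] flags=0000 MI?F → skip
[5] flags=0000 PL?T → r4=0xe7
[6] flags=0000 VS?F → skip
[7] flags=0000 → (cmp)
[8] flags=0000 PL?T → r0=0x44
[9] flags=0000 GT?T → r4=0xa6
[10] flags=0000 CC?T → r0=0x76

VAL = 0x76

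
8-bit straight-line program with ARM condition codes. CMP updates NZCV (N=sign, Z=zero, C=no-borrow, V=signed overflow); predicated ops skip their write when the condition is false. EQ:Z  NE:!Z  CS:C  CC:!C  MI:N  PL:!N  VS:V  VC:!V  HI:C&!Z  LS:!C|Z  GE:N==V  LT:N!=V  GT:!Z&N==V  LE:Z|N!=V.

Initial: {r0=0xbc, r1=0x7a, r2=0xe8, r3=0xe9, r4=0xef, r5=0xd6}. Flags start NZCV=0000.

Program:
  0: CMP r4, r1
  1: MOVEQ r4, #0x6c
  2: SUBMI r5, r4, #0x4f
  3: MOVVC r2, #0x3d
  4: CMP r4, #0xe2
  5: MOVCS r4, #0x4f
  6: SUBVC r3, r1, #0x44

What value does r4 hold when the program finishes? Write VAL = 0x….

0: ✓ CMP  NZCV=0011
1: · MOVEQ
2: · SUBMI
3: · MOVVC
4: ✓ CMP  NZCV=0010
5: ✓ MOVCS  r4←0x4f
6: ✓ SUBVC  r3←0x36

VAL = 0x4f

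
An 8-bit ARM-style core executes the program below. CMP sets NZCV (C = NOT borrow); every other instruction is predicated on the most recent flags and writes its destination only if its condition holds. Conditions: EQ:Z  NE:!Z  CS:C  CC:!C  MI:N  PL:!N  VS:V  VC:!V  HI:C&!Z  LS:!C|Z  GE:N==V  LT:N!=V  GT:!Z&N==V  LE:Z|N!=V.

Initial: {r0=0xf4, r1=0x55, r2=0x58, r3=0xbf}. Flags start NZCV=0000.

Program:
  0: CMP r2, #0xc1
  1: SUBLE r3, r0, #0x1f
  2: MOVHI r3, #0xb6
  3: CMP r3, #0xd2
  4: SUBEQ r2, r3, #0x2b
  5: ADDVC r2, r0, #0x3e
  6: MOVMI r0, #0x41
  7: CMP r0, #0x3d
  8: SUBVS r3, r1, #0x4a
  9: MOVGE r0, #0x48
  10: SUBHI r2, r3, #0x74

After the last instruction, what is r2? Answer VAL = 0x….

0: ✓ CMP  NZCV=1001
1: · SUBLE
2: · MOVHI
3: ✓ CMP  NZCV=1000
4: · SUBEQ
5: ✓ ADDVC  r2←0x32
6: ✓ MOVMI  r0←0x41
7: ✓ CMP  NZCV=0010
8: · SUBVS
9: ✓ MOVGE  r0←0x48
10: ✓ SUBHI  r2←0x4b

VAL = 0x4b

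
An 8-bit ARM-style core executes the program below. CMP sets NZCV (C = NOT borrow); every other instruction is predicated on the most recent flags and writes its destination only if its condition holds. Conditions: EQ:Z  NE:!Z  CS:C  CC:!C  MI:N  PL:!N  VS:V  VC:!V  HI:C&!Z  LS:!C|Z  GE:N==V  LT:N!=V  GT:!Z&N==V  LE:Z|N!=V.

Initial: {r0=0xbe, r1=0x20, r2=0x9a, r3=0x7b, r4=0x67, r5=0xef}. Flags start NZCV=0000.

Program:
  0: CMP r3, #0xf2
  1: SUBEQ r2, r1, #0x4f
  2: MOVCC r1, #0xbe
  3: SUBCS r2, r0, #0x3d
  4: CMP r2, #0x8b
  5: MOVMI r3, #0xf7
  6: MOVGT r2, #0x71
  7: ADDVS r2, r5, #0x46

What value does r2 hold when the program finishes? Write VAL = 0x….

0: ✓ CMP  NZCV=1001
1: · SUBEQ
2: ✓ MOVCC  r1←0xbe
3: · SUBCS
4: ✓ CMP  NZCV=0010
5: · MOVMI
6: ✓ MOVGT  r2←0x71
7: · ADDVS

VAL = 0x71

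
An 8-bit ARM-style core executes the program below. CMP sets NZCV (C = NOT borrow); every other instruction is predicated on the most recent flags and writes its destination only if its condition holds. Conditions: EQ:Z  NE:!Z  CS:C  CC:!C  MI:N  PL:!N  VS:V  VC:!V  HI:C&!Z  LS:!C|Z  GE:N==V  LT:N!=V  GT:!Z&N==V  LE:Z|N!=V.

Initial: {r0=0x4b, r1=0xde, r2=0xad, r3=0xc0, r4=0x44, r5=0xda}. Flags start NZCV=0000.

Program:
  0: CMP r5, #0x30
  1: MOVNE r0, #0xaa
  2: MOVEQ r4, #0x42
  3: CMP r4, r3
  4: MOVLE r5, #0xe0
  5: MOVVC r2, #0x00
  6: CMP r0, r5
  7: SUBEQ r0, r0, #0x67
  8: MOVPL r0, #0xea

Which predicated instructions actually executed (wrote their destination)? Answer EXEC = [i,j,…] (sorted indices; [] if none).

[0] flags=1010 → (cmp)
[1] flags=1010 NE?T → r0=0xaa
[2] flags=1010 EQ?F → skip
[3] flags=1001 → (cmp)
[4] flags=1001 LE?F → skip
[5] flags=1001 VC?F → skip
[6] flags=1000 → (cmp)
[7] flags=1000 EQ?F → skip
[8] flags=1000 PL?F → skip

EXEC = [1]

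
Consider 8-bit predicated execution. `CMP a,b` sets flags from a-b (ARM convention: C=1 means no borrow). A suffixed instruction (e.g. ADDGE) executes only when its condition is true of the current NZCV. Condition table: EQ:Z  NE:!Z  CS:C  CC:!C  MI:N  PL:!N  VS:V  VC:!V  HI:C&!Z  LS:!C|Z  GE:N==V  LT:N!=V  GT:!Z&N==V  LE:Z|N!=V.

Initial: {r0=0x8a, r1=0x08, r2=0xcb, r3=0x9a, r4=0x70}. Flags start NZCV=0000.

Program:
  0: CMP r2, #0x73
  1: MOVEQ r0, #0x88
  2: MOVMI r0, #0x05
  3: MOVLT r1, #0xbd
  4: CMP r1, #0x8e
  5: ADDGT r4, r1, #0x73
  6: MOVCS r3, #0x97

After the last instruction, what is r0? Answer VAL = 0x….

VAL = 0x8a

0: ✓ CMP  NZCV=0011
1: · MOVEQ
2: · MOVMI
3: ✓ MOVLT  r1←0xbd
4: ✓ CMP  NZCV=0010
5: ✓ ADDGT  r4←0x30
6: ✓ MOVCS  r3←0x97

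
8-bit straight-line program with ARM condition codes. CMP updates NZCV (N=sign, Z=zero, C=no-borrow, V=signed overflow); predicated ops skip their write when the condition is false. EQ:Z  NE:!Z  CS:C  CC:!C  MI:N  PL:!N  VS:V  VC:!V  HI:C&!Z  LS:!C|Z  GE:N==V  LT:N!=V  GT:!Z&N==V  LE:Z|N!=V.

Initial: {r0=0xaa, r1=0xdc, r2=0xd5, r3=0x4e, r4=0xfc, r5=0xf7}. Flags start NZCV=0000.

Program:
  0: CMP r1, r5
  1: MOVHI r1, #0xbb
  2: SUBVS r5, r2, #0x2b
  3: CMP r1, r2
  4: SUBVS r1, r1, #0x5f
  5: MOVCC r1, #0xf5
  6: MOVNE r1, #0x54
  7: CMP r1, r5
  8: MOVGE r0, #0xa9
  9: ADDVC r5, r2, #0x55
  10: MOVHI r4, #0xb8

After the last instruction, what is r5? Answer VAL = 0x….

0: ✓ CMP  NZCV=1000
1: · MOVHI
2: · SUBVS
3: ✓ CMP  NZCV=0010
4: · SUBVS
5: · MOVCC
6: ✓ MOVNE  r1←0x54
7: ✓ CMP  NZCV=0000
8: ✓ MOVGE  r0←0xa9
9: ✓ ADDVC  r5←0x2a
10: · MOVHI

VAL = 0x2a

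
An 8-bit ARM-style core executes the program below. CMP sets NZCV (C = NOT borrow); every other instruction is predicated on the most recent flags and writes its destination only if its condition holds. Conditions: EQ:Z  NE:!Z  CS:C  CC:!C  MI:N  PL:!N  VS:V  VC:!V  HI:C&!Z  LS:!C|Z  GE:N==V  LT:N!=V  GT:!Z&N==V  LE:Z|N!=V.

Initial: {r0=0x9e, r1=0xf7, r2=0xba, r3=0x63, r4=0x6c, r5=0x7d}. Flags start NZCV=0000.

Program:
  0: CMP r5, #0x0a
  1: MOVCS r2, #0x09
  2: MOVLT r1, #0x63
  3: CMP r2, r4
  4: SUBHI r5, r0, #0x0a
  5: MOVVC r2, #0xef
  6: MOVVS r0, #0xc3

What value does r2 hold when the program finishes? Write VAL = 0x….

VAL = 0xef

0: ✓ CMP  NZCV=0010
1: ✓ MOVCS  r2←0x09
2: · MOVLT
3: ✓ CMP  NZCV=1000
4: · SUBHI
5: ✓ MOVVC  r2←0xef
6: · MOVVS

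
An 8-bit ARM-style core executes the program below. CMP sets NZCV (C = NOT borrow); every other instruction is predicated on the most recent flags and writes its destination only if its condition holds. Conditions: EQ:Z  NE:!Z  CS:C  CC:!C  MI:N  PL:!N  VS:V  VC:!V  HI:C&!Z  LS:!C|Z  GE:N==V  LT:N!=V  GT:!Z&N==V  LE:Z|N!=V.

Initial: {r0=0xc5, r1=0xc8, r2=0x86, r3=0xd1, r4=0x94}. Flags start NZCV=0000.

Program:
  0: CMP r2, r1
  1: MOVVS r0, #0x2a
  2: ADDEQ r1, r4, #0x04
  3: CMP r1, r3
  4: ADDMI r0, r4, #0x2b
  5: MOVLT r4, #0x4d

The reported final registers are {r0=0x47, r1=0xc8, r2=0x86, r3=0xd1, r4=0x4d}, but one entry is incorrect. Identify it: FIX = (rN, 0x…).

[0] flags=1000 → (cmp)
[1] flags=1000 VS?F → skip
[2] flags=1000 EQ?F → skip
[3] flags=1000 → (cmp)
[4] flags=1000 MI?T → r0=0xbf
[5] flags=1000 LT?T → r4=0x4d

FIX = (r0, 0xbf)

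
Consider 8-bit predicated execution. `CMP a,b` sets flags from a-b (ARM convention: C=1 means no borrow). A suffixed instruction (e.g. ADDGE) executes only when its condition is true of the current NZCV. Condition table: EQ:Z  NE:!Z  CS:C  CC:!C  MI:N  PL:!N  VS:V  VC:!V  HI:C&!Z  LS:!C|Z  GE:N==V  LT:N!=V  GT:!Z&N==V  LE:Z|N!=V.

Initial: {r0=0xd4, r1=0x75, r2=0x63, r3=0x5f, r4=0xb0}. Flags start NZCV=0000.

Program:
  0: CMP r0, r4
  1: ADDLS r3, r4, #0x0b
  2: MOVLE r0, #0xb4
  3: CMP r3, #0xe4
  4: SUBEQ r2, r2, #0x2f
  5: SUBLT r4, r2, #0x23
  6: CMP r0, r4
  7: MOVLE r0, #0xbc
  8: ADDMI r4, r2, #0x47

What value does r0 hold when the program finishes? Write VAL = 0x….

VAL = 0xd4

[0] flags=0010 → (cmp)
[1] flags=0010 LS?F → skip
[2] flags=0010 LE?F → skip
[3] flags=0000 → (cmp)
[4] flags=0000 EQ?F → skip
[5] flags=0000 LT?F → skip
[6] flags=0010 → (cmp)
[7] flags=0010 LE?F → skip
[8] flags=0010 MI?F → skip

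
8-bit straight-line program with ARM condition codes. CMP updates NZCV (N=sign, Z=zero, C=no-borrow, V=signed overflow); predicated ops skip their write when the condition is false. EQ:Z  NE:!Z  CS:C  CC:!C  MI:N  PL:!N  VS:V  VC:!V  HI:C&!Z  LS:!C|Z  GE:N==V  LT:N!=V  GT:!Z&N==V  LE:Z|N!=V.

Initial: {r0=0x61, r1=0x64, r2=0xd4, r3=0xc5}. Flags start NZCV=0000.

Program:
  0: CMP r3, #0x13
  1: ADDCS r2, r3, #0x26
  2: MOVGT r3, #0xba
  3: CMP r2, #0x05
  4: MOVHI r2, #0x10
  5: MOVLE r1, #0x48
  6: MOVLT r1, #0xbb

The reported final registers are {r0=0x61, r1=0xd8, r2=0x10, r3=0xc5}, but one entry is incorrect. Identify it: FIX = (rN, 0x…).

FIX = (r1, 0xbb)

[0] flags=1010 → (cmp)
[1] flags=1010 CS?T → r2=0xeb
[2] flags=1010 GT?F → skip
[3] flags=1010 → (cmp)
[4] flags=1010 HI?T → r2=0x10
[5] flags=1010 LE?T → r1=0x48
[6] flags=1010 LT?T → r1=0xbb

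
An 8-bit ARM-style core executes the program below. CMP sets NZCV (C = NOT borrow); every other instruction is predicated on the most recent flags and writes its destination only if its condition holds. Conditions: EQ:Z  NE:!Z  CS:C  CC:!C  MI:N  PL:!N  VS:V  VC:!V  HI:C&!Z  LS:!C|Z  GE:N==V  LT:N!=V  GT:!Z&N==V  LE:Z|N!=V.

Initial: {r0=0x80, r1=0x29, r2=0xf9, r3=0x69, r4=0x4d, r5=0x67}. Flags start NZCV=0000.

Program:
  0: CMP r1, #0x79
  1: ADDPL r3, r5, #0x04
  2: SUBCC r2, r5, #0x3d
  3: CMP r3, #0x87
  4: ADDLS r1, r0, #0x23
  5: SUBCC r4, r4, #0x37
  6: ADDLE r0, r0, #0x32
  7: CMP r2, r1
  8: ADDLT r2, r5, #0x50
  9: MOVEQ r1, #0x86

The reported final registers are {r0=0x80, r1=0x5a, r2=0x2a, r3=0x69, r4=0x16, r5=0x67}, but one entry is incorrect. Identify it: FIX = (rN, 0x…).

FIX = (r1, 0xa3)

[0] flags=1000 → (cmp)
[1] flags=1000 PL?F → skip
[2] flags=1000 CC?T → r2=0x2a
[3] flags=1001 → (cmp)
[4] flags=1001 LS?T → r1=0xa3
[5] flags=1001 CC?T → r4=0x16
[6] flags=1001 LE?F → skip
[7] flags=1001 → (cmp)
[8] flags=1001 LT?F → skip
[9] flags=1001 EQ?F → skip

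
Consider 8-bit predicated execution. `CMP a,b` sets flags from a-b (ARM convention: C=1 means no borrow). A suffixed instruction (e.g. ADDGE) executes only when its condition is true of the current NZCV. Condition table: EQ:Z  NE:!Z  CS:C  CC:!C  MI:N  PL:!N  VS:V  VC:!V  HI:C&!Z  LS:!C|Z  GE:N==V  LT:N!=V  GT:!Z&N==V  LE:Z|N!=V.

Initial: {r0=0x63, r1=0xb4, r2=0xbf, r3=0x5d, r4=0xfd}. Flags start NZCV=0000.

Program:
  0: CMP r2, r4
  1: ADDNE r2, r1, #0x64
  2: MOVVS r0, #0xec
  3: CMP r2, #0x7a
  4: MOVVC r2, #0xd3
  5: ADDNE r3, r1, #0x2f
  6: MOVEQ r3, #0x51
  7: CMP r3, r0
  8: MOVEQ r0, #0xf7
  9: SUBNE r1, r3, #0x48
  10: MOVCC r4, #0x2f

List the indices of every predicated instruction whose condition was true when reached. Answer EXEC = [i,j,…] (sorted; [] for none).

[0] flags=1000 → (cmp)
[1] flags=1000 NE?T → r2=0x18
[2] flags=1000 VS?F → skip
[3] flags=1000 → (cmp)
[4] flags=1000 VC?T → r2=0xd3
[5] flags=1000 NE?T → r3=0xe3
[6] flags=1000 EQ?F → skip
[7] flags=1010 → (cmp)
[8] flags=1010 EQ?F → skip
[9] flags=1010 NE?T → r1=0x9b
[10] flags=1010 CC?F → skip

EXEC = [1,4,5,9]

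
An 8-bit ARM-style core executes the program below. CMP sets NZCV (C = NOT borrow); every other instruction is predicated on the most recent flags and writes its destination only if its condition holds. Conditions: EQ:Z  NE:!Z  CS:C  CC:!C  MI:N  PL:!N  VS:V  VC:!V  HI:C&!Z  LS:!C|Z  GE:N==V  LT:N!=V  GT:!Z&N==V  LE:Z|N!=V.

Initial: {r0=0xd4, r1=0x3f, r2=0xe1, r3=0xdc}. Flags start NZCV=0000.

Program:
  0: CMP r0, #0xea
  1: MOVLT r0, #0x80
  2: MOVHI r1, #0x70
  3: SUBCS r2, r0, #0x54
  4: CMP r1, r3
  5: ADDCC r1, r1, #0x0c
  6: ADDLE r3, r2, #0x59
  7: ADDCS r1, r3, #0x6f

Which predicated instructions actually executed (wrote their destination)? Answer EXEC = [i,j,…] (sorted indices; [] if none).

EXEC = [1,5]

0: ✓ CMP  NZCV=1000
1: ✓ MOVLT  r0←0x80
2: · MOVHI
3: · SUBCS
4: ✓ CMP  NZCV=0000
5: ✓ ADDCC  r1←0x4b
6: · ADDLE
7: · ADDCS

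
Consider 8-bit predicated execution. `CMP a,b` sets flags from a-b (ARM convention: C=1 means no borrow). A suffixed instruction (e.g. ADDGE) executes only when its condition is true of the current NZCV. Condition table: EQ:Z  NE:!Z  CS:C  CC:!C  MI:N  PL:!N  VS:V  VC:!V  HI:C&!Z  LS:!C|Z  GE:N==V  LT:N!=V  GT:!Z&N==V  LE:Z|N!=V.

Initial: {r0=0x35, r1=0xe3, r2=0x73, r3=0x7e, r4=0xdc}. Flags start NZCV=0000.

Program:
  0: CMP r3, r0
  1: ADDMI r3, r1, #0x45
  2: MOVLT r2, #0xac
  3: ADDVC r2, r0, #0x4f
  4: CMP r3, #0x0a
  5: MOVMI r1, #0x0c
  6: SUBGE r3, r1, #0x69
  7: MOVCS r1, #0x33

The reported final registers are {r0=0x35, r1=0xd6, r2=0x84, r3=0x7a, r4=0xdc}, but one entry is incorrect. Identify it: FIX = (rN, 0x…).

[0] flags=0010 → (cmp)
[1] flags=0010 MI?F → skip
[2] flags=0010 LT?F → skip
[3] flags=0010 VC?T → r2=0x84
[4] flags=0010 → (cmp)
[5] flags=0010 MI?F → skip
[6] flags=0010 GE?T → r3=0x7a
[7] flags=0010 CS?T → r1=0x33

FIX = (r1, 0x33)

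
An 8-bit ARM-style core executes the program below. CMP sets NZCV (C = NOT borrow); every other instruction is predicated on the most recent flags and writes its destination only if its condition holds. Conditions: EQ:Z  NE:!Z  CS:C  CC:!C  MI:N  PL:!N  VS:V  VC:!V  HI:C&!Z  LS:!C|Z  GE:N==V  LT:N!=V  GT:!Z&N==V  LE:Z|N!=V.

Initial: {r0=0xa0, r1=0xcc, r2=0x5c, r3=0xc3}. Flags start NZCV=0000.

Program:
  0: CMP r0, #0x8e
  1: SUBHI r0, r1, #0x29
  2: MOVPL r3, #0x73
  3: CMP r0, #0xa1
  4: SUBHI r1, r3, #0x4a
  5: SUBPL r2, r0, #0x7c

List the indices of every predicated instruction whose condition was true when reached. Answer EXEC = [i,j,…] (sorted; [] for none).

[0] flags=0010 → (cmp)
[1] flags=0010 HI?T → r0=0xa3
[2] flags=0010 PL?T → r3=0x73
[3] flags=0010 → (cmp)
[4] flags=0010 HI?T → r1=0x29
[5] flags=0010 PL?T → r2=0x27

EXEC = [1,2,4,5]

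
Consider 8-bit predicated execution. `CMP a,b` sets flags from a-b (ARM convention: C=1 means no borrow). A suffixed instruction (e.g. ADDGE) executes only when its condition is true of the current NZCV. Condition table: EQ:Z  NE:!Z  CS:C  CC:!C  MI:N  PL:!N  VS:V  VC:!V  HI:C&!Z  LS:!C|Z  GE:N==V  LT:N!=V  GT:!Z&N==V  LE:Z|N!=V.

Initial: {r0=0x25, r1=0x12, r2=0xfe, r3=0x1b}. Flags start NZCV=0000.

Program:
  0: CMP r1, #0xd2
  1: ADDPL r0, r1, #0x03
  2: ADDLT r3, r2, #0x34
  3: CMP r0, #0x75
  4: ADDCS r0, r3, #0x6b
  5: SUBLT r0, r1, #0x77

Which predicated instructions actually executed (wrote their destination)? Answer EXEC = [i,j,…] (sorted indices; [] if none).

0: ✓ CMP  NZCV=0000
1: ✓ ADDPL  r0←0x15
2: · ADDLT
3: ✓ CMP  NZCV=1000
4: · ADDCS
5: ✓ SUBLT  r0←0x9b

EXEC = [1,5]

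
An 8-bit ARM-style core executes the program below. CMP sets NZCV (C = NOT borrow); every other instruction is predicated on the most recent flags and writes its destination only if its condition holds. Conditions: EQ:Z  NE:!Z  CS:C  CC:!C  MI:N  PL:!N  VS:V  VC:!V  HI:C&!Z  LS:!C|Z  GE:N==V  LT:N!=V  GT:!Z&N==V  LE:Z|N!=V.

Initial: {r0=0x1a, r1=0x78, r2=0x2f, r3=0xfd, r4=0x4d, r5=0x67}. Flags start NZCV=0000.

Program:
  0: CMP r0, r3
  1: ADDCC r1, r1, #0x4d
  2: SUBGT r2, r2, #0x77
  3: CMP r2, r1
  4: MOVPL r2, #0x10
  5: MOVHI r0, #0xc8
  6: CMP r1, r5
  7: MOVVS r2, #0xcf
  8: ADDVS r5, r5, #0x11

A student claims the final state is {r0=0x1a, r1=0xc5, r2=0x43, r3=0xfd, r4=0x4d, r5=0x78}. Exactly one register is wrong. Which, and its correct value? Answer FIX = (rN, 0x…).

[0] flags=0000 → (cmp)
[1] flags=0000 CC?T → r1=0xc5
[2] flags=0000 GT?T → r2=0xb8
[3] flags=1000 → (cmp)
[4] flags=1000 PL?F → skip
[5] flags=1000 HI?F → skip
[6] flags=0011 → (cmp)
[7] flags=0011 VS?T → r2=0xcf
[8] flags=0011 VS?T → r5=0x78

FIX = (r2, 0xcf)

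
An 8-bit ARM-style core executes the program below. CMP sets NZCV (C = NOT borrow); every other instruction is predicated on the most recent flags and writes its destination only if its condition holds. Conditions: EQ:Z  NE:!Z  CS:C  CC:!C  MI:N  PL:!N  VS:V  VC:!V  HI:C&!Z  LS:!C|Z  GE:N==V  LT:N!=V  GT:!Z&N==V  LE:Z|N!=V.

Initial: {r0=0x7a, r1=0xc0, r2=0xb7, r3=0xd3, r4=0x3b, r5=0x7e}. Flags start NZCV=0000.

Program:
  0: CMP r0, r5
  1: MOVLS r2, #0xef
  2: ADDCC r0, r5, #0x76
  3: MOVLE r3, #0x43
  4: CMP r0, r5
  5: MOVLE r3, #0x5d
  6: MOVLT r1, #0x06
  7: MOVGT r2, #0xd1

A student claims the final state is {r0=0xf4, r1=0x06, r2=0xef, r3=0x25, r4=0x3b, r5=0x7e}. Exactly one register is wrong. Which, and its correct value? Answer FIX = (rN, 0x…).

FIX = (r3, 0x5d)

0: ✓ CMP  NZCV=1000
1: ✓ MOVLS  r2←0xef
2: ✓ ADDCC  r0←0xf4
3: ✓ MOVLE  r3←0x43
4: ✓ CMP  NZCV=0011
5: ✓ MOVLE  r3←0x5d
6: ✓ MOVLT  r1←0x06
7: · MOVGT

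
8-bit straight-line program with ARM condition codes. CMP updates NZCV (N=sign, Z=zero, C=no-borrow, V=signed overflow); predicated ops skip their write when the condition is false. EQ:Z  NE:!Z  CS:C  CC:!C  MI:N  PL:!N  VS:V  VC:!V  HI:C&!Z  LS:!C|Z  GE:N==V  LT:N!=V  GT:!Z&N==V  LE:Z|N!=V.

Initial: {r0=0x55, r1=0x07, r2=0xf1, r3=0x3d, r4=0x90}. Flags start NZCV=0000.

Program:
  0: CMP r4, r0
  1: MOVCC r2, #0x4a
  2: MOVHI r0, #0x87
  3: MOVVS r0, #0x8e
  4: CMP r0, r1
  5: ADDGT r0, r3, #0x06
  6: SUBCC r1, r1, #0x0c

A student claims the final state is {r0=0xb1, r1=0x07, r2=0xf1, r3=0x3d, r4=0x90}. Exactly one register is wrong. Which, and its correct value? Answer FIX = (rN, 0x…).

[0] flags=0011 → (cmp)
[1] flags=0011 CC?F → skip
[2] flags=0011 HI?T → r0=0x87
[3] flags=0011 VS?T → r0=0x8e
[4] flags=1010 → (cmp)
[5] flags=1010 GT?F → skip
[6] flags=1010 CC?F → skip

FIX = (r0, 0x8e)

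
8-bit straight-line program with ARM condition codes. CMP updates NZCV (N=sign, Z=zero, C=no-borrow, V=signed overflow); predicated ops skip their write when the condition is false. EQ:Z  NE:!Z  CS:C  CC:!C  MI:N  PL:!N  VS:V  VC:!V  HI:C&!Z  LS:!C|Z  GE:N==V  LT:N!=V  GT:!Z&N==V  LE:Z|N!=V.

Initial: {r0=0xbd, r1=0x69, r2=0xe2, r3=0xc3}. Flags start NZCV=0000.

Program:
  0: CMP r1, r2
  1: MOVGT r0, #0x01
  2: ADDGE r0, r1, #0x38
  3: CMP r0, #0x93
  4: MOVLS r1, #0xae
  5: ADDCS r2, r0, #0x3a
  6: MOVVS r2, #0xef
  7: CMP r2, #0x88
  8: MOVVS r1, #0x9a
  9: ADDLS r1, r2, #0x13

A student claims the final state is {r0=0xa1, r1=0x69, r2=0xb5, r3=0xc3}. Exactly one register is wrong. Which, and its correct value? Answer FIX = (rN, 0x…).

FIX = (r2, 0xdb)

[0] flags=1001 → (cmp)
[1] flags=1001 GT?T → r0=0x01
[2] flags=1001 GE?T → r0=0xa1
[3] flags=0010 → (cmp)
[4] flags=0010 LS?F → skip
[5] flags=0010 CS?T → r2=0xdb
[6] flags=0010 VS?F → skip
[7] flags=0010 → (cmp)
[8] flags=0010 VS?F → skip
[9] flags=0010 LS?F → skip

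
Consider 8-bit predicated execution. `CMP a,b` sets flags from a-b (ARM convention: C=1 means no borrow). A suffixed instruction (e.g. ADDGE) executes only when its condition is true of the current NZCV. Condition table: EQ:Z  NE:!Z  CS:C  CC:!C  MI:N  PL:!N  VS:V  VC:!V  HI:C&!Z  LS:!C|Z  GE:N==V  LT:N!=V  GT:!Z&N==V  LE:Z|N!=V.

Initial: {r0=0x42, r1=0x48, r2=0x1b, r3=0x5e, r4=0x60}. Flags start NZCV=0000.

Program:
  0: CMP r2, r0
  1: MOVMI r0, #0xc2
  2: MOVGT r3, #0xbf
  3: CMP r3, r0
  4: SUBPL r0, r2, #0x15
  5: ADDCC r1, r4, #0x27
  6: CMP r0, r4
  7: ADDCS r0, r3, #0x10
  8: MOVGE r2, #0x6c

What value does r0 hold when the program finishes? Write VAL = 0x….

0: ✓ CMP  NZCV=1000
1: ✓ MOVMI  r0←0xc2
2: · MOVGT
3: ✓ CMP  NZCV=1001
4: · SUBPL
5: ✓ ADDCC  r1←0x87
6: ✓ CMP  NZCV=0011
7: ✓ ADDCS  r0←0x6e
8: · MOVGE

VAL = 0x6e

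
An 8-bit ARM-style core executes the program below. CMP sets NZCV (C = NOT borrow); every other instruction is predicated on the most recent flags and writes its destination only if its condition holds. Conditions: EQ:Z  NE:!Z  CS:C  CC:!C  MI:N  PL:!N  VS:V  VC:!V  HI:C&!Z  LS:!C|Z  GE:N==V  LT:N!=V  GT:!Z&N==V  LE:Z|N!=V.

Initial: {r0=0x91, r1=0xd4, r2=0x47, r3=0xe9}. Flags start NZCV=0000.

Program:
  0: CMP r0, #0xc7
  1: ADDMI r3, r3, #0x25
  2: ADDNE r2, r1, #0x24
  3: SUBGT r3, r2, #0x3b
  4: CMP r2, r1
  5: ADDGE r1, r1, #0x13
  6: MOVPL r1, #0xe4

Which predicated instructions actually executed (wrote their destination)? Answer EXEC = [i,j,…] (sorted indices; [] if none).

[0] flags=1000 → (cmp)
[1] flags=1000 MI?T → r3=0x0e
[2] flags=1000 NE?T → r2=0xf8
[3] flags=1000 GT?F → skip
[4] flags=0010 → (cmp)
[5] flags=0010 GE?T → r1=0xe7
[6] flags=0010 PL?T → r1=0xe4

EXEC = [1,2,5,6]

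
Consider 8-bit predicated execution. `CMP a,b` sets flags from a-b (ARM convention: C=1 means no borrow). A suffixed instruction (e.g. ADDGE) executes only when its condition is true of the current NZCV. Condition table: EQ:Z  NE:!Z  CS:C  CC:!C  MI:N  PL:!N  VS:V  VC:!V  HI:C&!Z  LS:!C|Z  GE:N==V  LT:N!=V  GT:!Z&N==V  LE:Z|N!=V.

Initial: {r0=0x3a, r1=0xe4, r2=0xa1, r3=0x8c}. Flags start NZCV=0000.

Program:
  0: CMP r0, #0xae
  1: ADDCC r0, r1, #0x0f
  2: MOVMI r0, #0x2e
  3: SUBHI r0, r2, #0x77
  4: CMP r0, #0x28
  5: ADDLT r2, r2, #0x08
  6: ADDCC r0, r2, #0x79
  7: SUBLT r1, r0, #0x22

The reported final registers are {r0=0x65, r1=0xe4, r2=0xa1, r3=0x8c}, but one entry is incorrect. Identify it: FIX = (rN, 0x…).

[0] flags=1001 → (cmp)
[1] flags=1001 CC?T → r0=0xf3
[2] flags=1001 MI?T → r0=0x2e
[3] flags=1001 HI?F → skip
[4] flags=0010 → (cmp)
[5] flags=0010 LT?F → skip
[6] flags=0010 CC?F → skip
[7] flags=0010 LT?F → skip

FIX = (r0, 0x2e)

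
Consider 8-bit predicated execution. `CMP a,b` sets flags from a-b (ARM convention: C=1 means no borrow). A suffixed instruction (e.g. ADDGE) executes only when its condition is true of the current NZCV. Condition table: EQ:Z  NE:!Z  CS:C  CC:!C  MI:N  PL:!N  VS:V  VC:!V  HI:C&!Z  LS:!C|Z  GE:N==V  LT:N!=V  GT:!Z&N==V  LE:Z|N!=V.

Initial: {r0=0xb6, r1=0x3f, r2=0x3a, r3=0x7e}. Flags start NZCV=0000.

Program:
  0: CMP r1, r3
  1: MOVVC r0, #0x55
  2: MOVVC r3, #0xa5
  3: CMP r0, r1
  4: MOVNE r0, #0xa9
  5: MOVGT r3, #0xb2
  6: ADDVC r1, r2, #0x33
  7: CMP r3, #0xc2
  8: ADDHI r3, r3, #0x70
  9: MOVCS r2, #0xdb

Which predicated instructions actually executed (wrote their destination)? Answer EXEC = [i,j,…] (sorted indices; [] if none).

0: ✓ CMP  NZCV=1000
1: ✓ MOVVC  r0←0x55
2: ✓ MOVVC  r3←0xa5
3: ✓ CMP  NZCV=0010
4: ✓ MOVNE  r0←0xa9
5: ✓ MOVGT  r3←0xb2
6: ✓ ADDVC  r1←0x6d
7: ✓ CMP  NZCV=1000
8: · ADDHI
9: · MOVCS

EXEC = [1,2,4,5,6]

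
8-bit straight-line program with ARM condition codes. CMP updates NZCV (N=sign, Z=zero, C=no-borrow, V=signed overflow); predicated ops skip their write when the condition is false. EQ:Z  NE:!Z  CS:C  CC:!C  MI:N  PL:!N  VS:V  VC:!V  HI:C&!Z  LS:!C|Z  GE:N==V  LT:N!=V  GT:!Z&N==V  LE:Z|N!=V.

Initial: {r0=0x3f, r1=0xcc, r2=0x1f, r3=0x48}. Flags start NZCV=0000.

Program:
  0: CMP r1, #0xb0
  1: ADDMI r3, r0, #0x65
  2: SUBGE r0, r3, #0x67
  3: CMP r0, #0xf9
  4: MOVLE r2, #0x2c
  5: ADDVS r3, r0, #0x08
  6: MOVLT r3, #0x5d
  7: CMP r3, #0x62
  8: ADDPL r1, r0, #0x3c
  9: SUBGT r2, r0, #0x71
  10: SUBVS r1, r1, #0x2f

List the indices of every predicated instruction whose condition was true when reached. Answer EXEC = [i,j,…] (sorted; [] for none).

EXEC = [2,4,6]

0: ✓ CMP  NZCV=0010
1: · ADDMI
2: ✓ SUBGE  r0←0xe1
3: ✓ CMP  NZCV=1000
4: ✓ MOVLE  r2←0x2c
5: · ADDVS
6: ✓ MOVLT  r3←0x5d
7: ✓ CMP  NZCV=1000
8: · ADDPL
9: · SUBGT
10: · SUBVS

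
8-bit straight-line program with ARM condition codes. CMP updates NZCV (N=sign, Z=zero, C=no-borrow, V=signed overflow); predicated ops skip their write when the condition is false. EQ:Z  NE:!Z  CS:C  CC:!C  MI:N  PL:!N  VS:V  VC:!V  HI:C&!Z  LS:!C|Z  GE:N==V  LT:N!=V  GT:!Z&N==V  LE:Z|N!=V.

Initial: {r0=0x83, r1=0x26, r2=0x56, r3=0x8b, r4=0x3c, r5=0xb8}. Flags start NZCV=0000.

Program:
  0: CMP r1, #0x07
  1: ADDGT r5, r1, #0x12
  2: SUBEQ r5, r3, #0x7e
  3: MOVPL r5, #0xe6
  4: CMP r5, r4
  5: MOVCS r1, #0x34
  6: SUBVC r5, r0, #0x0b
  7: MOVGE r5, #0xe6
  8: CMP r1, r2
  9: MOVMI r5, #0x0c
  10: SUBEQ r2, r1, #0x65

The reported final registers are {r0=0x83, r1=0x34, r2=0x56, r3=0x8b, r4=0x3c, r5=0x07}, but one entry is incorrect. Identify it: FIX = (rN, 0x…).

FIX = (r5, 0x0c)

0: ✓ CMP  NZCV=0010
1: ✓ ADDGT  r5←0x38
2: · SUBEQ
3: ✓ MOVPL  r5←0xe6
4: ✓ CMP  NZCV=1010
5: ✓ MOVCS  r1←0x34
6: ✓ SUBVC  r5←0x78
7: · MOVGE
8: ✓ CMP  NZCV=1000
9: ✓ MOVMI  r5←0x0c
10: · SUBEQ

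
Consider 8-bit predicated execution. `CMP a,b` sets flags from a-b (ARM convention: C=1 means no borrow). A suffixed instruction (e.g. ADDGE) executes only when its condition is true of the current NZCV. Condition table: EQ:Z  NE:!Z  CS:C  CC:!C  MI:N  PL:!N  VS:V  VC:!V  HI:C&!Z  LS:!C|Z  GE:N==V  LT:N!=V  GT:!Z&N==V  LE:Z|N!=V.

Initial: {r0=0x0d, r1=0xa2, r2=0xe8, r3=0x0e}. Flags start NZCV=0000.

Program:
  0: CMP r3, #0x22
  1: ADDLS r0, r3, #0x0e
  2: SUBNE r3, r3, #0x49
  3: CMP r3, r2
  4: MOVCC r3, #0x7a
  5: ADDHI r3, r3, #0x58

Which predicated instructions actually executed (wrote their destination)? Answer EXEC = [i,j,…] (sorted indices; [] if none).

EXEC = [1,2,4]

[0] flags=1000 → (cmp)
[1] flags=1000 LS?T → r0=0x1c
[2] flags=1000 NE?T → r3=0xc5
[3] flags=1000 → (cmp)
[4] flags=1000 CC?T → r3=0x7a
[5] flags=1000 HI?F → skip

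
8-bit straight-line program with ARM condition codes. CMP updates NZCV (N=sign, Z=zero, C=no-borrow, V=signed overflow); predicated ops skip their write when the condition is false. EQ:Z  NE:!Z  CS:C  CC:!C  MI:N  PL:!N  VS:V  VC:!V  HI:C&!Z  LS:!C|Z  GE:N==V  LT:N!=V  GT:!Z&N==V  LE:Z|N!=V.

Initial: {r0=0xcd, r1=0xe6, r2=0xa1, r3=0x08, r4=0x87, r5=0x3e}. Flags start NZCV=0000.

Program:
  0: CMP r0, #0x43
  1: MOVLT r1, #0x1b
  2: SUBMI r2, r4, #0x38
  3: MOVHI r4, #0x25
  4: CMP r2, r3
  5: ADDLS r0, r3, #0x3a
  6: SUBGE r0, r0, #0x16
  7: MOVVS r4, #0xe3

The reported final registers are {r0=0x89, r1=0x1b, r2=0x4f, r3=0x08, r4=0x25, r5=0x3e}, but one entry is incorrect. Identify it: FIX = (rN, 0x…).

0: ✓ CMP  NZCV=1010
1: ✓ MOVLT  r1←0x1b
2: ✓ SUBMI  r2←0x4f
3: ✓ MOVHI  r4←0x25
4: ✓ CMP  NZCV=0010
5: · ADDLS
6: ✓ SUBGE  r0←0xb7
7: · MOVVS

FIX = (r0, 0xb7)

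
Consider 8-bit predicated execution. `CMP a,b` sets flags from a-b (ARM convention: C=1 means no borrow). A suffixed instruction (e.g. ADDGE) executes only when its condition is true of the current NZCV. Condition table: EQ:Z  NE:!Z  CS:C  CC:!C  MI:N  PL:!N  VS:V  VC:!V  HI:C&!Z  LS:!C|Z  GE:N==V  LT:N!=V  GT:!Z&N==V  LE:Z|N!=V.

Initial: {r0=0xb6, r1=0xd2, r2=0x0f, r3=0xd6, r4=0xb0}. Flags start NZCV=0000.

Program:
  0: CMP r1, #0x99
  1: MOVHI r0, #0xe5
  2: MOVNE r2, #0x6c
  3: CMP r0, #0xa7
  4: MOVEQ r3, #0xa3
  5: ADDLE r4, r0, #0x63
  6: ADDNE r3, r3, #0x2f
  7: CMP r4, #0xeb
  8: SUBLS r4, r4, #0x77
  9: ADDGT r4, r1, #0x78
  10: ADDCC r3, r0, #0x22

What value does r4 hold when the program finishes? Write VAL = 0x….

VAL = 0x39

[0] flags=0010 → (cmp)
[1] flags=0010 HI?T → r0=0xe5
[2] flags=0010 NE?T → r2=0x6c
[3] flags=0010 → (cmp)
[4] flags=0010 EQ?F → skip
[5] flags=0010 LE?F → skip
[6] flags=0010 NE?T → r3=0x05
[7] flags=1000 → (cmp)
[8] flags=1000 LS?T → r4=0x39
[9] flags=1000 GT?F → skip
[10] flags=1000 CC?T → r3=0x07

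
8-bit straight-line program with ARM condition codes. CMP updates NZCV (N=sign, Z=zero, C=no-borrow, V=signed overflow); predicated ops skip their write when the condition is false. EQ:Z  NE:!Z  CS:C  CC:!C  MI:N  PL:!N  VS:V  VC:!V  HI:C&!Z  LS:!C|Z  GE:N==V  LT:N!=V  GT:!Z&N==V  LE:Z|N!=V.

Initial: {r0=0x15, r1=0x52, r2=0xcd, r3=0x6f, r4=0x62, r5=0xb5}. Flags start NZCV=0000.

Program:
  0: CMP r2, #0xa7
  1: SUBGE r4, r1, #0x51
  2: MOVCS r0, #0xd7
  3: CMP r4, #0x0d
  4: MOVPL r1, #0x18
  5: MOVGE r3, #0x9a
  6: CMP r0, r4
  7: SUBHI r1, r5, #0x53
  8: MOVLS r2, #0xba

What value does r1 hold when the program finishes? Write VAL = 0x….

[0] flags=0010 → (cmp)
[1] flags=0010 GE?T → r4=0x01
[2] flags=0010 CS?T → r0=0xd7
[3] flags=1000 → (cmp)
[4] flags=1000 PL?F → skip
[5] flags=1000 GE?F → skip
[6] flags=1010 → (cmp)
[7] flags=1010 HI?T → r1=0x62
[8] flags=1010 LS?F → skip

VAL = 0x62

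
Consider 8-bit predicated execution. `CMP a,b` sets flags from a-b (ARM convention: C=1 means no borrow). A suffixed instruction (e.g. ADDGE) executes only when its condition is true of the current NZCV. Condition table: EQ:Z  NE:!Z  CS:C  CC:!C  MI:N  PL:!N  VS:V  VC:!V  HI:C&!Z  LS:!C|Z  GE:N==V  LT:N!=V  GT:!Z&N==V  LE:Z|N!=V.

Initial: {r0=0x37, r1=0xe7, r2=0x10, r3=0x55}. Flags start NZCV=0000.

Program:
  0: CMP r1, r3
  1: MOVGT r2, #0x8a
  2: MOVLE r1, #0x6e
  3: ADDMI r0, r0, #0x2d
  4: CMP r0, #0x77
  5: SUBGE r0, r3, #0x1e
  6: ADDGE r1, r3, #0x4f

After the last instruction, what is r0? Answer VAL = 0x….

VAL = 0x64

0: ✓ CMP  NZCV=1010
1: · MOVGT
2: ✓ MOVLE  r1←0x6e
3: ✓ ADDMI  r0←0x64
4: ✓ CMP  NZCV=1000
5: · SUBGE
6: · ADDGE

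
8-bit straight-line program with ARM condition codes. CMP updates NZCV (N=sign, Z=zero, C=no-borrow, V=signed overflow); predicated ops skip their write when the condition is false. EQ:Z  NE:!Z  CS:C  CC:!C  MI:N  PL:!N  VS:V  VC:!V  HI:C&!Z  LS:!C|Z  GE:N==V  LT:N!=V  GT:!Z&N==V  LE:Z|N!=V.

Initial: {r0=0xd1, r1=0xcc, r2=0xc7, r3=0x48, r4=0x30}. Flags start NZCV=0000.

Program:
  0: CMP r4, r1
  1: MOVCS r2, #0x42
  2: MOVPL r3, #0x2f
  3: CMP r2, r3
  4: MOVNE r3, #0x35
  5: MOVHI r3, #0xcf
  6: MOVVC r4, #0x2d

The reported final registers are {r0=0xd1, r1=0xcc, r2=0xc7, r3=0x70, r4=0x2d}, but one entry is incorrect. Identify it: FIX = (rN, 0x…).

FIX = (r3, 0xcf)

[0] flags=0000 → (cmp)
[1] flags=0000 CS?F → skip
[2] flags=0000 PL?T → r3=0x2f
[3] flags=1010 → (cmp)
[4] flags=1010 NE?T → r3=0x35
[5] flags=1010 HI?T → r3=0xcf
[6] flags=1010 VC?T → r4=0x2d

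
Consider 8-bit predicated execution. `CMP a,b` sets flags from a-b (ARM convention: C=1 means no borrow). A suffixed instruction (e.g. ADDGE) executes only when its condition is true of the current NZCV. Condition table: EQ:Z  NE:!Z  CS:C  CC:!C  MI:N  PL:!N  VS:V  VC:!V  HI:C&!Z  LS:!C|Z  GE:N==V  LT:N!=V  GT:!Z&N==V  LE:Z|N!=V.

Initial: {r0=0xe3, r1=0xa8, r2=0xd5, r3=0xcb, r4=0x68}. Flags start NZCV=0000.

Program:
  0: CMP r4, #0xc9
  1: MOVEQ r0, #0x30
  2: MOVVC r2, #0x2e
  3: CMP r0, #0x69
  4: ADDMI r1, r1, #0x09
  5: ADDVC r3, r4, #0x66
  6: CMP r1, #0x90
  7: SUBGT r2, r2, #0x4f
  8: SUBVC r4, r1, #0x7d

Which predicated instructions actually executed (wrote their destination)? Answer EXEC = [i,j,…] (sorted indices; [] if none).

EXEC = [7,8]

[0] flags=1001 → (cmp)
[1] flags=1001 EQ?F → skip
[2] flags=1001 VC?F → skip
[3] flags=0011 → (cmp)
[4] flags=0011 MI?F → skip
[5] flags=0011 VC?F → skip
[6] flags=0010 → (cmp)
[7] flags=0010 GT?T → r2=0x86
[8] flags=0010 VC?T → r4=0x2b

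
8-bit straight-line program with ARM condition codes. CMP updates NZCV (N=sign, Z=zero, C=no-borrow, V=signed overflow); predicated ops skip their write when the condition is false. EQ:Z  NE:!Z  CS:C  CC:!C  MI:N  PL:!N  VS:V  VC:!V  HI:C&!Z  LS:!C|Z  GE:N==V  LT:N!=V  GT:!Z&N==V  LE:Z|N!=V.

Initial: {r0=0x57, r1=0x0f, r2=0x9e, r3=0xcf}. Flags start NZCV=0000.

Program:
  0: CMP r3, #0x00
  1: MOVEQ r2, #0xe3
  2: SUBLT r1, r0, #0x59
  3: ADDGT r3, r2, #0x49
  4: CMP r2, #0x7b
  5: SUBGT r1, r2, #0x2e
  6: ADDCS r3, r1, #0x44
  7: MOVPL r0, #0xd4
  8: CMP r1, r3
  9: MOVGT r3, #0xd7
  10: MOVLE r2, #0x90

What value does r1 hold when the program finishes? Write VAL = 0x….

VAL = 0xfe

0: ✓ CMP  NZCV=1010
1: · MOVEQ
2: ✓ SUBLT  r1←0xfe
3: · ADDGT
4: ✓ CMP  NZCV=0011
5: · SUBGT
6: ✓ ADDCS  r3←0x42
7: ✓ MOVPL  r0←0xd4
8: ✓ CMP  NZCV=1010
9: · MOVGT
10: ✓ MOVLE  r2←0x90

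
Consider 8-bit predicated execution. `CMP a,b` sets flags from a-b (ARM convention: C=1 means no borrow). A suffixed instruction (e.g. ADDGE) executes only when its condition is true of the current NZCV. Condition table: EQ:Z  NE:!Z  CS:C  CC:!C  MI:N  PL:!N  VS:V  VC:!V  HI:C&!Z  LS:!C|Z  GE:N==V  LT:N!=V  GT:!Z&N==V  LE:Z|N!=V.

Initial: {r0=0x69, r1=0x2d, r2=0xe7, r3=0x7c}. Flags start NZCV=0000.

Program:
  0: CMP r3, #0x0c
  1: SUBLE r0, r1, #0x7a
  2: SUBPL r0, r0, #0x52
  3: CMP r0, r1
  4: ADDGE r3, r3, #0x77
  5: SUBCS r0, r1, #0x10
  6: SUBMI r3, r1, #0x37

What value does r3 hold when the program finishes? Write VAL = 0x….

0: ✓ CMP  NZCV=0010
1: · SUBLE
2: ✓ SUBPL  r0←0x17
3: ✓ CMP  NZCV=1000
4: · ADDGE
5: · SUBCS
6: ✓ SUBMI  r3←0xf6

VAL = 0xf6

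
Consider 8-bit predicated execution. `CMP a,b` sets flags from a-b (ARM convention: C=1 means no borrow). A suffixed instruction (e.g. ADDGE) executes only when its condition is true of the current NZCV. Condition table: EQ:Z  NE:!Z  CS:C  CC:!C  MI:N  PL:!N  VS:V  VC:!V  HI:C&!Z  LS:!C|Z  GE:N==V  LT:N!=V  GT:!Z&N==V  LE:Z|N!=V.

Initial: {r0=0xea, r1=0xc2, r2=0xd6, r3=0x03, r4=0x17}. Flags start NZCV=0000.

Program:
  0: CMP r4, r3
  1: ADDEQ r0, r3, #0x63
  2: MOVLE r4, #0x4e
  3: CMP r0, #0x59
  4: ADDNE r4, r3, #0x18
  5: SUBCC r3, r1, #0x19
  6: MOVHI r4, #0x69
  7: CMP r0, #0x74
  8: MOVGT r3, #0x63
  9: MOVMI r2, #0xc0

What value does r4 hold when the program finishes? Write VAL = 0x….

VAL = 0x69

0: ✓ CMP  NZCV=0010
1: · ADDEQ
2: · MOVLE
3: ✓ CMP  NZCV=1010
4: ✓ ADDNE  r4←0x1b
5: · SUBCC
6: ✓ MOVHI  r4←0x69
7: ✓ CMP  NZCV=0011
8: · MOVGT
9: · MOVMI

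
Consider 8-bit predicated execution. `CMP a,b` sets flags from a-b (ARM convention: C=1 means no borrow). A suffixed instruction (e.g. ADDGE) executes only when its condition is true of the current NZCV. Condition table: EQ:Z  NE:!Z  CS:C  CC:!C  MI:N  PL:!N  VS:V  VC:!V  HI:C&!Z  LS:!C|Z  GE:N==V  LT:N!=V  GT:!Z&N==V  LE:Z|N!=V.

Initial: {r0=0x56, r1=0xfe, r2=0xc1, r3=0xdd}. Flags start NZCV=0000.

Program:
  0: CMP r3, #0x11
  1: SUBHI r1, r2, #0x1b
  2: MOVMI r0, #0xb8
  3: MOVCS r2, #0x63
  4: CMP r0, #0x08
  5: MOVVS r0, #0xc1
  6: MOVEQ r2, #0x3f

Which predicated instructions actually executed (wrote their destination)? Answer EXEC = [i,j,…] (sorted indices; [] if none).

0: ✓ CMP  NZCV=1010
1: ✓ SUBHI  r1←0xa6
2: ✓ MOVMI  r0←0xb8
3: ✓ MOVCS  r2←0x63
4: ✓ CMP  NZCV=1010
5: · MOVVS
6: · MOVEQ

EXEC = [1,2,3]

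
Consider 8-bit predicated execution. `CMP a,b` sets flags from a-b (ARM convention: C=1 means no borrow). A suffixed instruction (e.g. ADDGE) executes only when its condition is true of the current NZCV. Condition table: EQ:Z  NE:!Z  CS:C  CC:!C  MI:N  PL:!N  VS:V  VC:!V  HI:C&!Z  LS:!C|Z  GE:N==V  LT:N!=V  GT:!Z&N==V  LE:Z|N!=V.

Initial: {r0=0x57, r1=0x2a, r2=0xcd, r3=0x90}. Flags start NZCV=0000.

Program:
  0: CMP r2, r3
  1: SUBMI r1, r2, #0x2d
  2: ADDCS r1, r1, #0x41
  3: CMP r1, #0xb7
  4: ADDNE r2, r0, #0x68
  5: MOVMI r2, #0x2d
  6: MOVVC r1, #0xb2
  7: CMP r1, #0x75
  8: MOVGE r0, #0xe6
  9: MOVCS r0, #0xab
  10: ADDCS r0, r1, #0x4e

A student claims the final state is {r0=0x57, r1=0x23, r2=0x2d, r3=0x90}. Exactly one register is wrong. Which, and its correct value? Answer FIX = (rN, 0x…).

FIX = (r1, 0x6b)

0: ✓ CMP  NZCV=0010
1: · SUBMI
2: ✓ ADDCS  r1←0x6b
3: ✓ CMP  NZCV=1001
4: ✓ ADDNE  r2←0xbf
5: ✓ MOVMI  r2←0x2d
6: · MOVVC
7: ✓ CMP  NZCV=1000
8: · MOVGE
9: · MOVCS
10: · ADDCS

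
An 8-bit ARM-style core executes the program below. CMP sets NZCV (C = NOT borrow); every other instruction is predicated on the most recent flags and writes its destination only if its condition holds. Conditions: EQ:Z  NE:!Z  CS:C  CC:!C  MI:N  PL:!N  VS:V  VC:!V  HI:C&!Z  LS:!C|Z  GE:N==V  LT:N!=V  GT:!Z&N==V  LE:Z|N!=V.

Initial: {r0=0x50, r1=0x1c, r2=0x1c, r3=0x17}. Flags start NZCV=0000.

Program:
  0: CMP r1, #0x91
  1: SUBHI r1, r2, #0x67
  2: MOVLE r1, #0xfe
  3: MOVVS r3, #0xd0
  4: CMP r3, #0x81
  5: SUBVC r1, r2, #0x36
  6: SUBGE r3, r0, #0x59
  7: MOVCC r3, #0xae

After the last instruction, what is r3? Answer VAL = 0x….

[0] flags=1001 → (cmp)
[1] flags=1001 HI?F → skip
[2] flags=1001 LE?F → skip
[3] flags=1001 VS?T → r3=0xd0
[4] flags=0010 → (cmp)
[5] flags=0010 VC?T → r1=0xe6
[6] flags=0010 GE?T → r3=0xf7
[7] flags=0010 CC?F → skip

VAL = 0xf7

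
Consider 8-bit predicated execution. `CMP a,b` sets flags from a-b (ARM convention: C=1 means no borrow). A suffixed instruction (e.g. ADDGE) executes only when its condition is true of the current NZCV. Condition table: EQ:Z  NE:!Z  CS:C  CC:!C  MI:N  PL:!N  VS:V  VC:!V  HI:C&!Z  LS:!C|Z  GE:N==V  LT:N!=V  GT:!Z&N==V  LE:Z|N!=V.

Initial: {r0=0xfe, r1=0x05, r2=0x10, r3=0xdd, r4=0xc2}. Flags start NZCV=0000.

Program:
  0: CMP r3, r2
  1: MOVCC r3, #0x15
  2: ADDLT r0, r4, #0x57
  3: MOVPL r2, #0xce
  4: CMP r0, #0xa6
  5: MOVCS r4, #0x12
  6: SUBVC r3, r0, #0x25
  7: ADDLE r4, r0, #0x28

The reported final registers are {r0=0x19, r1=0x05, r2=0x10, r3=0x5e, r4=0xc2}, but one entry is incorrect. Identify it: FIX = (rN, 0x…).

FIX = (r3, 0xf4)

0: ✓ CMP  NZCV=1010
1: · MOVCC
2: ✓ ADDLT  r0←0x19
3: · MOVPL
4: ✓ CMP  NZCV=0000
5: · MOVCS
6: ✓ SUBVC  r3←0xf4
7: · ADDLE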